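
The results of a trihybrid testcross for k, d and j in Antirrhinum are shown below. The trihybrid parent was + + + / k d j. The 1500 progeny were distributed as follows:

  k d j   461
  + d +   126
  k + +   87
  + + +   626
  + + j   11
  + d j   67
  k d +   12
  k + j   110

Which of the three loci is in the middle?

j

The two rarest classes, + + j and k d +, are the double crossovers. Comparing them with the parentals, only the j allele has switched, so j is the middle locus and the order is d – j – k.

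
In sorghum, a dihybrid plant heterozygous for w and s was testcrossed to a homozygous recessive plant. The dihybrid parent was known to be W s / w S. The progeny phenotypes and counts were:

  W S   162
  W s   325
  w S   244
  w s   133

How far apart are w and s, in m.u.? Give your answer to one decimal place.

34.1 m.u.

The recombinant classes are W S and w s: 162 + 133 = 295.
Recombination frequency = 295/864 = 0.3414 ≈ 34.1%, i.e. 34.1 m.u.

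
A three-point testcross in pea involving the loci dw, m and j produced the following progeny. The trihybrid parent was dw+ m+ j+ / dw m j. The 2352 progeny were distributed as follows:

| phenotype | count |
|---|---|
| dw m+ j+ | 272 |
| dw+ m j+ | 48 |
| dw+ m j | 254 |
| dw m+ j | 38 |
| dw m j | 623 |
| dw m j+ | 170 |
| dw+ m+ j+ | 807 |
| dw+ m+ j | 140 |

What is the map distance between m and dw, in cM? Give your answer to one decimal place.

The two rarest classes, dw+ m j+ and dw m+ j, are the double crossovers. Comparing them with the parentals, only the m allele has switched, so m is the middle locus and the order is j – m – dw.
Crossovers in the m–dw interval produce the single-crossover classes dw m+ j+ and dw+ m j (272 + 254 = 526) plus the double crossovers (86).
RF(m–dw) = (526 + 86) / 2352 = 612/2352 = 0.2602 → 26.0 cM.

26.0 cM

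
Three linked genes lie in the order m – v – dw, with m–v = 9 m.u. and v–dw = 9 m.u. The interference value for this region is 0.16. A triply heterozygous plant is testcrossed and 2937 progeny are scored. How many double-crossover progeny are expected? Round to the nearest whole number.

20

Map distances give recombination frequencies of 0.090 and 0.090 for the two intervals.
With interference 0.16 (so coincidence = 0.84), expected double-crossover frequency = 0.090 × 0.090 × 0.84 = 0.00680.
Expected number = 0.00680 × 2937 = 19.98 ≈ 20.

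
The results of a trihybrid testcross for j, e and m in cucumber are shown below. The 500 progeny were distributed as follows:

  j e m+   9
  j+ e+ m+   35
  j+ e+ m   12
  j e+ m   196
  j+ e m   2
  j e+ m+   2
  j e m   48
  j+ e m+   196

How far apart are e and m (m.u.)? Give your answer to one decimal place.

17.4 m.u.

The two most frequent reciprocal classes, j e+ m and j+ e m+, are the parental types, so the F1 was j e+ m / j+ e m+.
The two rarest classes, j e+ m+ and j+ e m, are the double crossovers. Comparing them with the parentals, only the m allele has switched, so m is the middle locus and the order is e – m – j.
Crossovers in the e–m interval produce the single-crossover classes j e m and j+ e+ m+ (48 + 35 = 83) plus the double crossovers (4).
RF(e–m) = (83 + 4) / 500 = 87/500 = 0.1740 → 17.4 m.u.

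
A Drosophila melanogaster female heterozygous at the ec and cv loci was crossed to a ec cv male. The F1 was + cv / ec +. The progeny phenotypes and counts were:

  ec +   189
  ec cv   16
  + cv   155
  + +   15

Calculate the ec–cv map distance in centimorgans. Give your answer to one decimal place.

The recombinant classes are + + and ec cv: 15 + 16 = 31.
Recombination frequency = 31/375 = 0.0827 ≈ 8.3%, i.e. 8.3 centimorgans.

8.3 centimorgans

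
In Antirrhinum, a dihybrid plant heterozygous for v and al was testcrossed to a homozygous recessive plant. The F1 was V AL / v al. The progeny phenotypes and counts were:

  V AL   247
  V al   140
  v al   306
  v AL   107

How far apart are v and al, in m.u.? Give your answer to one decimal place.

30.9 m.u.

The recombinant classes are V al and v AL: 140 + 107 = 247.
Recombination frequency = 247/800 = 0.3088 ≈ 30.9%, i.e. 30.9 m.u.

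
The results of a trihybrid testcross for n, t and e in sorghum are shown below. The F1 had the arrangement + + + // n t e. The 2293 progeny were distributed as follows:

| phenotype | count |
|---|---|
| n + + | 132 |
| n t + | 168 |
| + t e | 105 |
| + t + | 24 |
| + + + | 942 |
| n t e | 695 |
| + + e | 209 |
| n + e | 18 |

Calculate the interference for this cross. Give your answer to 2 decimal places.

0.18

The two rarest classes, + t + and n + e, are the double crossovers. Comparing them with the parentals, only the t allele has switched, so t is the middle locus and the order is n – t – e.
n–t: (237 + 42)/2293 = 0.1217; t–e: (377 + 42)/2293 = 0.1827.
Expected DCO frequency = 0.1217 × 0.1827 ≈ 0.02223; observed = 42/2293 ≈ 0.01832.
Coefficient of coincidence = 0.01832/0.02223 ≈ 0.82; interference = 1 − 0.82 = 0.18.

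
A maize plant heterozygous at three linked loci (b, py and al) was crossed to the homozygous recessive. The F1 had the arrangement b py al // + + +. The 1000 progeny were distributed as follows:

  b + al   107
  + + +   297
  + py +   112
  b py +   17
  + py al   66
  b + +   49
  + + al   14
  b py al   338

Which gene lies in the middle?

al

The two rarest classes, b py + and + + al, are the double crossovers. Comparing them with the parentals, only the al allele has switched, so al is the middle locus and the order is py – al – b.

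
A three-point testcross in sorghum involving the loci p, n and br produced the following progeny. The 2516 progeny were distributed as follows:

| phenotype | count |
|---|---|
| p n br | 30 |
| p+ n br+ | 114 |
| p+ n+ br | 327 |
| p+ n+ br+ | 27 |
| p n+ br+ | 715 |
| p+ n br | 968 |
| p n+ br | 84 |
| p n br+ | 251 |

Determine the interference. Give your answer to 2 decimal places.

0.11

The two most frequent reciprocal classes, p n+ br+ and p+ n br, are the parental types, so the F1 was p n+ br+ / p+ n br.
The two rarest classes, p+ n+ br+ and p n br, are the double crossovers. Comparing them with the parentals, only the p allele has switched, so p is the middle locus and the order is br – p – n.
br–p: (198 + 57)/2516 = 0.1014; p–n: (578 + 57)/2516 = 0.2524.
Expected DCO frequency = 0.1014 × 0.2524 ≈ 0.02559; observed = 57/2516 ≈ 0.02266.
Coefficient of coincidence = 0.02266/0.02559 ≈ 0.89; interference = 1 − 0.89 = 0.11.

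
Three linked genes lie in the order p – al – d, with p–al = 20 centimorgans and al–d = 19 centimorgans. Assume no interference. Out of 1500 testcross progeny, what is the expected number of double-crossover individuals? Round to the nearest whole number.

57

Map distances give recombination frequencies of 0.200 and 0.190 for the two intervals.
With no interference, expected double-crossover frequency = 0.200 × 0.190 = 0.03800.
Expected number = 0.03800 × 1500 = 57.00 ≈ 57.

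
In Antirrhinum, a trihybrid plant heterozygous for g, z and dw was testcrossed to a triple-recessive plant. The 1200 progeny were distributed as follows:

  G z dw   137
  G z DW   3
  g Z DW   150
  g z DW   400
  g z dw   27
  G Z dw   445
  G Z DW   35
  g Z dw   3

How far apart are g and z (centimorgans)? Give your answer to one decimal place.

24.4 centimorgans

The two most frequent reciprocal classes, G Z dw and g z DW, are the parental types, so the F1 was G Z dw / g z DW.
The two rarest classes, g Z dw and G z DW, are the double crossovers. Comparing them with the parentals, only the g allele has switched, so g is the middle locus and the order is dw – g – z.
Crossovers in the g–z interval produce the single-crossover classes G z dw and g Z DW (137 + 150 = 287) plus the double crossovers (6).
RF(g–z) = (287 + 6) / 1200 = 293/1200 = 0.2442 → 24.4 centimorgans.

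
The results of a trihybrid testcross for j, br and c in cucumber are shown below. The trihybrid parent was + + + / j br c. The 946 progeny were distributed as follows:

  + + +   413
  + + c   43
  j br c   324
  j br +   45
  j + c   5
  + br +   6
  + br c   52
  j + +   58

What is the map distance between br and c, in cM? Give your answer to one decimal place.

10.5 cM

The two rarest classes, + br + and j + c, are the double crossovers. Comparing them with the parentals, only the br allele has switched, so br is the middle locus and the order is c – br – j.
Crossovers in the c–br interval produce the single-crossover classes + + c and j br + (43 + 45 = 88) plus the double crossovers (11).
RF(c–br) = (88 + 11) / 946 = 99/946 = 0.1047 → 10.5 cM.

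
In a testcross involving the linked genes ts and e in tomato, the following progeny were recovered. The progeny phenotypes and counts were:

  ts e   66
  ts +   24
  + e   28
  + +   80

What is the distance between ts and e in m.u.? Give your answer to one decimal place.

The two most frequent classes, + + (80) and ts e (66), are the parental types, so the F1 was + + / ts e.
The recombinant classes are + e and ts +: 28 + 24 = 52.
Recombination frequency = 52/198 = 0.2626 ≈ 26.3%, i.e. 26.3 m.u.

26.3 m.u.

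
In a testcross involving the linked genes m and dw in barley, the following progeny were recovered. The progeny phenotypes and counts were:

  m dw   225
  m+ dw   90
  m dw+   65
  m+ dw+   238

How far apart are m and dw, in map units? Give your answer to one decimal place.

The two most frequent classes, m+ dw+ (238) and m dw (225), are the parental types, so the F1 was m+ dw+ / m dw.
The recombinant classes are m+ dw and m dw+: 90 + 65 = 155.
Recombination frequency = 155/618 = 0.2508 ≈ 25.1%, i.e. 25.1 map units.

25.1 map units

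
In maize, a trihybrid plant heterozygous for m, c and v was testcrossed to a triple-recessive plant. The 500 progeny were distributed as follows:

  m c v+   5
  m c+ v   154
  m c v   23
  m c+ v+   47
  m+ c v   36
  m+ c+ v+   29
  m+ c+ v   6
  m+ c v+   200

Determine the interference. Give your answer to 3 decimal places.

0.071

The two most frequent reciprocal classes, m+ c v+ and m c+ v, are the parental types, so the F1 was m+ c v+ / m c+ v.
The two rarest classes, m c v+ and m+ c+ v, are the double crossovers. Comparing them with the parentals, only the m allele has switched, so m is the middle locus and the order is v – m – c.
v–m: (83 + 11)/500 = 0.1880; m–c: (52 + 11)/500 = 0.1260.
Expected DCO frequency = 0.1880 × 0.1260 ≈ 0.02369; observed = 11/500 ≈ 0.02200.
Coefficient of coincidence = 0.02200/0.02369 ≈ 0.929; interference = 1 − 0.929 = 0.071.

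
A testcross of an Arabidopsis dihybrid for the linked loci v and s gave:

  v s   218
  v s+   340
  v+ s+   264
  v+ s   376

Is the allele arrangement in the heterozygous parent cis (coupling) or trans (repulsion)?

The two most frequent classes are v+ s (376) and v s+ (340); these are the parental (non-recombinant) types.
So the F1 carried v+ s on one chromosome and v s+ on the other — the recessive alleles are on opposite chromosomes (trans / repulsion).

trans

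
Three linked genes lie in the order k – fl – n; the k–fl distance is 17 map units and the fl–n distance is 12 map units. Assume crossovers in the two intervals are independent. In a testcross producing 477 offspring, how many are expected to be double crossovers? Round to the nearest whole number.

10

Map distances give recombination frequencies of 0.170 and 0.120 for the two intervals.
With no interference, expected double-crossover frequency = 0.170 × 0.120 = 0.02040.
Expected number = 0.02040 × 477 = 9.73 ≈ 10.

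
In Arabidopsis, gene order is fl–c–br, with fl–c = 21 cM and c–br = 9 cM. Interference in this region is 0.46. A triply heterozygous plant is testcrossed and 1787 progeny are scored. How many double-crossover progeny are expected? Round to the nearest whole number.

Map distances give recombination frequencies of 0.210 and 0.090 for the two intervals.
With interference 0.46 (so coincidence = 0.54), expected double-crossover frequency = 0.210 × 0.090 × 0.54 = 0.01021.
Expected number = 0.01021 × 1787 = 18.24 ≈ 18.

18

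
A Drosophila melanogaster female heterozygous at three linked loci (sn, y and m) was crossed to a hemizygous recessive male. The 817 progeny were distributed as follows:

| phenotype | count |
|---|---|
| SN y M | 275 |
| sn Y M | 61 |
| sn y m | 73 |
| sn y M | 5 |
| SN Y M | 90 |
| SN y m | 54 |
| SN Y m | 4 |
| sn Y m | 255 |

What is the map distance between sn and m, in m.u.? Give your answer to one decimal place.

The two most frequent reciprocal classes, SN y M and sn Y m, are the parental types, so the F1 was SN y M / sn Y m.
The two rarest classes, sn y M and SN Y m, are the double crossovers. Comparing them with the parentals, only the sn allele has switched, so sn is the middle locus and the order is m – sn – y.
Crossovers in the m–sn interval produce the single-crossover classes SN y m and sn Y M (54 + 61 = 115) plus the double crossovers (9).
RF(m–sn) = (115 + 9) / 817 = 124/817 = 0.1518 → 15.2 m.u.

15.2 m.u.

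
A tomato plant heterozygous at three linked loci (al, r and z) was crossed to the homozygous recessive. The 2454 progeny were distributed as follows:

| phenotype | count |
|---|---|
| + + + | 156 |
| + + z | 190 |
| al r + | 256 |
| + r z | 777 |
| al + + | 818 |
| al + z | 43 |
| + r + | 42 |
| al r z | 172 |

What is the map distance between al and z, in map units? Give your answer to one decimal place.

16.8 map units

The two most frequent reciprocal classes, al + + and + r z, are the parental types, so the F1 was al + + / + r z.
The two rarest classes, al + z and + r +, are the double crossovers. Comparing them with the parentals, only the z allele has switched, so z is the middle locus and the order is al – z – r.
Crossovers in the al–z interval produce the single-crossover classes + + + and al r z (156 + 172 = 328) plus the double crossovers (85).
RF(al–z) = (328 + 85) / 2454 = 413/2454 = 0.1683 → 16.8 map units.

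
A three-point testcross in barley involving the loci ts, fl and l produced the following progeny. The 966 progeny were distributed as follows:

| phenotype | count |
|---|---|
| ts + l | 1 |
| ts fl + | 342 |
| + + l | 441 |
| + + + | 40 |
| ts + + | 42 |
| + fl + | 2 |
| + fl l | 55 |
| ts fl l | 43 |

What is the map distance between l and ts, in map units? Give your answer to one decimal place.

The two most frequent reciprocal classes, + + l and ts fl +, are the parental types, so the F1 was + + l / ts fl +.
The two rarest classes, ts + l and + fl +, are the double crossovers. Comparing them with the parentals, only the ts allele has switched, so ts is the middle locus and the order is l – ts – fl.
Crossovers in the l–ts interval produce the single-crossover classes + + + and ts fl l (40 + 43 = 83) plus the double crossovers (3).
RF(l–ts) = (83 + 3) / 966 = 86/966 = 0.0890 → 8.9 map units.

8.9 map units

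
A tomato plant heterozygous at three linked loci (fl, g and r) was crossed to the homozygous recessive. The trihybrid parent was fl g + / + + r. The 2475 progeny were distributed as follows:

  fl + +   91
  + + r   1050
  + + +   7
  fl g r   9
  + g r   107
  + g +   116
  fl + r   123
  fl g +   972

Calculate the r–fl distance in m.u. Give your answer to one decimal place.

10.3 m.u.

The two rarest classes, fl g r and + + +, are the double crossovers. Comparing them with the parentals, only the r allele has switched, so r is the middle locus and the order is g – r – fl.
Crossovers in the r–fl interval produce the single-crossover classes + g + and fl + r (116 + 123 = 239) plus the double crossovers (16).
RF(r–fl) = (239 + 16) / 2475 = 255/2475 = 0.1030 → 10.3 m.u.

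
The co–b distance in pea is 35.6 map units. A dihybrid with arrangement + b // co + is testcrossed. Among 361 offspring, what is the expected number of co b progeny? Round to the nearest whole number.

A map distance of 35.6 map units corresponds to a recombination frequency of 0.356.
The F1 is + b / co +, so co b is a recombinant gamete class with expected frequency r/2 = 0.356/2 = 0.1780.
Expected number = 0.1780 × 361 = 64.26 ≈ 64.

64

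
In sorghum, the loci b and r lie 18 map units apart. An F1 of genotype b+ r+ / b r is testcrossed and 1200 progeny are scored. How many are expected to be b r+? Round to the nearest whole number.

A map distance of 18 map units corresponds to a recombination frequency of 0.180.
The F1 is b+ r+ / b r, so b r+ is a recombinant gamete class with expected frequency r/2 = 0.180/2 = 0.0900.
Expected number = 0.0900 × 1200 = 108.00 ≈ 108.

108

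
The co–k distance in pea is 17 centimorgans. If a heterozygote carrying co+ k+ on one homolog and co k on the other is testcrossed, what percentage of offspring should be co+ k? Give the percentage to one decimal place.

8.5%

A map distance of 17 centimorgans corresponds to a recombination frequency of 0.170.
The F1 is co+ k+ / co k, so co+ k is a recombinant gamete class with expected frequency r/2 = 0.170/2 = 0.0850.
That is 0.0850 = 8.5% of the progeny.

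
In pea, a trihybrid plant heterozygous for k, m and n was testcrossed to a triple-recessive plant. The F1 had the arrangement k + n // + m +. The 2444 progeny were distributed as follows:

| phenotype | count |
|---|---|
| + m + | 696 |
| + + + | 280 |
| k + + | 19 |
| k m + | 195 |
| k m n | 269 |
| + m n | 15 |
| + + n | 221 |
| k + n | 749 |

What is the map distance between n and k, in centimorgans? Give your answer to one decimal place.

18.4 centimorgans

The two rarest classes, k + + and + m n, are the double crossovers. Comparing them with the parentals, only the n allele has switched, so n is the middle locus and the order is m – n – k.
Crossovers in the n–k interval produce the single-crossover classes + + n and k m + (221 + 195 = 416) plus the double crossovers (34).
RF(n–k) = (416 + 34) / 2444 = 450/2444 = 0.1841 → 18.4 centimorgans.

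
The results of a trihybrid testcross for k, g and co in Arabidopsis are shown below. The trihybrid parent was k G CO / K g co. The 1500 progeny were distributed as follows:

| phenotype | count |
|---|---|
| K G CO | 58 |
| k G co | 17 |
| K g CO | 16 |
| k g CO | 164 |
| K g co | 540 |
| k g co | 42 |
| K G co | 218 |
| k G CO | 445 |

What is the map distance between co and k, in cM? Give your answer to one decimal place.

The two rarest classes, k G co and K g CO, are the double crossovers. Comparing them with the parentals, only the co allele has switched, so co is the middle locus and the order is k – co – g.
Crossovers in the k–co interval produce the single-crossover classes K G CO and k g co (58 + 42 = 100) plus the double crossovers (33).
RF(k–co) = (100 + 33) / 1500 = 133/1500 = 0.0887 → 8.9 cM.

8.9 cM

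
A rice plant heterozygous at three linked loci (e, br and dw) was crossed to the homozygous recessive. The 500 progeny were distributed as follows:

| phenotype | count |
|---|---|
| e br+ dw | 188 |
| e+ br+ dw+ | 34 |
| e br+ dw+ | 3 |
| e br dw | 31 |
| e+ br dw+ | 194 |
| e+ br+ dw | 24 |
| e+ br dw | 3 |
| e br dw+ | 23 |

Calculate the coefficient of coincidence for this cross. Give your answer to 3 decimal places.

The two most frequent reciprocal classes, e+ br dw+ and e br+ dw, are the parental types, so the F1 was e+ br dw+ / e br+ dw.
The two rarest classes, e+ br dw and e br+ dw+, are the double crossovers. Comparing them with the parentals, only the dw allele has switched, so dw is the middle locus and the order is e – dw – br.
e–dw: (47 + 6)/500 = 0.1060; dw–br: (65 + 6)/500 = 0.1420.
Expected DCO frequency = 0.1060 × 0.1420 ≈ 0.01505; observed = 6/500 ≈ 0.01200.
Coefficient of coincidence = 0.01200/0.01505 ≈ 0.797.

0.797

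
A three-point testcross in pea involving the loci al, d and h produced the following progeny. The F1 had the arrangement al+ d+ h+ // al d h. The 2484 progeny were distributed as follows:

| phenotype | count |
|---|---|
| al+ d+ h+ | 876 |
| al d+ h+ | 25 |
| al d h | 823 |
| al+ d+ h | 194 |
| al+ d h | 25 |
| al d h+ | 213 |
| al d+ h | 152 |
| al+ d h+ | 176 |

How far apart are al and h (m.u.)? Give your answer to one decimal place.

The two rarest classes, al d+ h+ and al+ d h, are the double crossovers. Comparing them with the parentals, only the al allele has switched, so al is the middle locus and the order is d – al – h.
Crossovers in the al–h interval produce the single-crossover classes al+ d+ h and al d h+ (194 + 213 = 407) plus the double crossovers (50).
RF(al–h) = (407 + 50) / 2484 = 457/2484 = 0.1840 → 18.4 m.u.

18.4 m.u.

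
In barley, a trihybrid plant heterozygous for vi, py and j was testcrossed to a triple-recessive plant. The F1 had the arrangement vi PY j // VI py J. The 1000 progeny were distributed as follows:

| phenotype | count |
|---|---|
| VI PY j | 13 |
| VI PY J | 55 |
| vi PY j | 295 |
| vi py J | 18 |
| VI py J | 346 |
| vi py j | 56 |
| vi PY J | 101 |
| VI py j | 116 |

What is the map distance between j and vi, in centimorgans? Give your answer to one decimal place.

The two rarest classes, VI PY j and vi py J, are the double crossovers. Comparing them with the parentals, only the vi allele has switched, so vi is the middle locus and the order is py – vi – j.
Crossovers in the vi–j interval produce the single-crossover classes vi PY J and VI py j (101 + 116 = 217) plus the double crossovers (31).
RF(vi–j) = (217 + 31) / 1000 = 248/1000 = 0.2480 → 24.8 centimorgans.

24.8 centimorgans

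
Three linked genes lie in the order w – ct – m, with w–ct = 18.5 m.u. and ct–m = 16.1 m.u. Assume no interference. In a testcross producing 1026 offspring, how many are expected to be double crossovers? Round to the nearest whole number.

31

Map distances give recombination frequencies of 0.185 and 0.161 for the two intervals.
With no interference, expected double-crossover frequency = 0.185 × 0.161 = 0.02978.
Expected number = 0.02978 × 1026 = 30.56 ≈ 31.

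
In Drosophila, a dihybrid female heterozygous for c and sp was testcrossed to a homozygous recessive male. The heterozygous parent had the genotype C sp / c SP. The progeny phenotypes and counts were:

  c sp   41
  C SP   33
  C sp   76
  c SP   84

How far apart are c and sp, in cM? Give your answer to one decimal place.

31.6 cM

The recombinant classes are C SP and c sp: 33 + 41 = 74.
Recombination frequency = 74/234 = 0.3162 ≈ 31.6%, i.e. 31.6 cM.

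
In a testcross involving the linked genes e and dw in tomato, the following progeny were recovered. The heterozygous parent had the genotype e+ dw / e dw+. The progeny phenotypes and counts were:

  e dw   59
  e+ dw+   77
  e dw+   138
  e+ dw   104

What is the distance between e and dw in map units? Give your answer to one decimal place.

36.0 map units

The recombinant classes are e+ dw+ and e dw: 77 + 59 = 136.
Recombination frequency = 136/378 = 0.3598 ≈ 36.0%, i.e. 36.0 map units.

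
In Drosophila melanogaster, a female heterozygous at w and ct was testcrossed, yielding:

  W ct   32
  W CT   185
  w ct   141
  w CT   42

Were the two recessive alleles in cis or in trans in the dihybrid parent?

cis

The two most frequent classes are W CT (185) and w ct (141); these are the parental (non-recombinant) types.
So the F1 carried W CT on one chromosome and w ct on the other — the recessive alleles are on the same chromosome (cis / coupling).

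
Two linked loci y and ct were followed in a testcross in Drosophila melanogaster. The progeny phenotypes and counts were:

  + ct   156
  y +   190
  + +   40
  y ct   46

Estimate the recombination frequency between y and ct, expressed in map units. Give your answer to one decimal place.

19.9 map units

The two most frequent classes, + ct (156) and y + (190), are the parental types, so the F1 was + ct / y +.
The recombinant classes are + + and y ct: 40 + 46 = 86.
Recombination frequency = 86/432 = 0.1991 ≈ 19.9%, i.e. 19.9 map units.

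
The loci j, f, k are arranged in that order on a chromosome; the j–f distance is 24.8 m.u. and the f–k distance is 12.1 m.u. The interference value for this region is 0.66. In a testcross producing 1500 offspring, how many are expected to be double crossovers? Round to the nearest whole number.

15

Map distances give recombination frequencies of 0.248 and 0.121 for the two intervals.
With interference 0.66 (so coincidence = 0.34), expected double-crossover frequency = 0.248 × 0.121 × 0.34 = 0.01020.
Expected number = 0.01020 × 1500 = 15.30 ≈ 15.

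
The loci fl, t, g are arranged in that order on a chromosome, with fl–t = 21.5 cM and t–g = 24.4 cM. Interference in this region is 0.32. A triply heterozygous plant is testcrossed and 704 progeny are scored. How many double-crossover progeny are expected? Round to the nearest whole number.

Map distances give recombination frequencies of 0.215 and 0.244 for the two intervals.
With interference 0.32 (so coincidence = 0.68), expected double-crossover frequency = 0.215 × 0.244 × 0.68 = 0.03567.
Expected number = 0.03567 × 704 = 25.11 ≈ 25.

25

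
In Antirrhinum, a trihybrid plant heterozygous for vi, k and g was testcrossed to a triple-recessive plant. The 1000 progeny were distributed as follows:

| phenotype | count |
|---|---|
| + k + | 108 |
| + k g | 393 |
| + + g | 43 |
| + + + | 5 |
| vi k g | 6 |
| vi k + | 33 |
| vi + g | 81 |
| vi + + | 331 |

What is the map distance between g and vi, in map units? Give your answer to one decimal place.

20.0 map units

The two most frequent reciprocal classes, + k g and vi + +, are the parental types, so the F1 was + k g / vi + +.
The two rarest classes, vi k g and + + +, are the double crossovers. Comparing them with the parentals, only the vi allele has switched, so vi is the middle locus and the order is g – vi – k.
Crossovers in the g–vi interval produce the single-crossover classes + k + and vi + g (108 + 81 = 189) plus the double crossovers (11).
RF(g–vi) = (189 + 11) / 1000 = 200/1000 = 0.2000 → 20.0 map units.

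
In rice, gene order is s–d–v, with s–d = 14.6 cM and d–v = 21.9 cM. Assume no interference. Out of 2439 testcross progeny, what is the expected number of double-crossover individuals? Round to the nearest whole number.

78

Map distances give recombination frequencies of 0.146 and 0.219 for the two intervals.
With no interference, expected double-crossover frequency = 0.146 × 0.219 = 0.03197.
Expected number = 0.03197 × 2439 = 77.98 ≈ 78.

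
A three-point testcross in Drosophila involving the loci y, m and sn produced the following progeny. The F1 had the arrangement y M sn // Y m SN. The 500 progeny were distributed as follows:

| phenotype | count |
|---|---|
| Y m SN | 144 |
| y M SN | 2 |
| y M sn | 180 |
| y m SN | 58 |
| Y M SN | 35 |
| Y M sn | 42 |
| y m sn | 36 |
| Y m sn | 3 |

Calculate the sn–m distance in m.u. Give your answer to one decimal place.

15.2 m.u.

The two rarest classes, y M SN and Y m sn, are the double crossovers. Comparing them with the parentals, only the sn allele has switched, so sn is the middle locus and the order is y – sn – m.
Crossovers in the sn–m interval produce the single-crossover classes y m sn and Y M SN (36 + 35 = 71) plus the double crossovers (5).
RF(sn–m) = (71 + 5) / 500 = 76/500 = 0.1520 → 15.2 m.u.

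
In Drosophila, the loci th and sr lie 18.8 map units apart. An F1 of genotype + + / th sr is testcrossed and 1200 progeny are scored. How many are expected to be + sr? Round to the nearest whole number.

113

A map distance of 18.8 map units corresponds to a recombination frequency of 0.188.
The F1 is + + / th sr, so + sr is a recombinant gamete class with expected frequency r/2 = 0.188/2 = 0.0940.
Expected number = 0.0940 × 1200 = 112.80 ≈ 113.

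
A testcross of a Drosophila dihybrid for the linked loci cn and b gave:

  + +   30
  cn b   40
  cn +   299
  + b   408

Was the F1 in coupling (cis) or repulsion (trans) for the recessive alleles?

trans

The two most frequent classes are + b (408) and cn + (299); these are the parental (non-recombinant) types.
So the F1 carried + b on one chromosome and cn + on the other — the recessive alleles are on opposite chromosomes (trans / repulsion).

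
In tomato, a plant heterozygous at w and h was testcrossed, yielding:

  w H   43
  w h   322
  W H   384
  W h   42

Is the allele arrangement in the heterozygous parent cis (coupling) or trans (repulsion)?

The two most frequent classes are W H (384) and w h (322); these are the parental (non-recombinant) types.
So the F1 carried W H on one chromosome and w h on the other — the recessive alleles are on the same chromosome (cis / coupling).

cis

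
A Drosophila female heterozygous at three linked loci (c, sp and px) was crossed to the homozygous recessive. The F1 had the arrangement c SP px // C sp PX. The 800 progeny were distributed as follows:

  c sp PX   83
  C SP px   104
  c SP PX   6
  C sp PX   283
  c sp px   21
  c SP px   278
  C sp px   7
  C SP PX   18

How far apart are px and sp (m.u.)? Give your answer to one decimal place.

The two rarest classes, c SP PX and C sp px, are the double crossovers. Comparing them with the parentals, only the px allele has switched, so px is the middle locus and the order is c – px – sp.
Crossovers in the px–sp interval produce the single-crossover classes c sp px and C SP PX (21 + 18 = 39) plus the double crossovers (13).
RF(px–sp) = (39 + 13) / 800 = 52/800 = 0.0650 → 6.5 m.u.

6.5 m.u.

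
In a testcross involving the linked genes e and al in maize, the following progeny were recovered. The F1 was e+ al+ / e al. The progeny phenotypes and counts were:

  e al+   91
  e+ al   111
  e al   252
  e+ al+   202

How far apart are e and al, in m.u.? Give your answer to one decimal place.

30.8 m.u.

The recombinant classes are e+ al and e al+: 111 + 91 = 202.
Recombination frequency = 202/656 = 0.3079 ≈ 30.8%, i.e. 30.8 m.u.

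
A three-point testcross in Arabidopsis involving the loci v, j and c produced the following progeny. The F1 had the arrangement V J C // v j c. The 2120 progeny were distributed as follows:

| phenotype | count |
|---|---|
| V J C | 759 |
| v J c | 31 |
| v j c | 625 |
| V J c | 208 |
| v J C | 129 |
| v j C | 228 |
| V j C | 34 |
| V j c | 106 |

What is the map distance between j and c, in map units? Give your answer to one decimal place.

23.6 map units

The two rarest classes, V j C and v J c, are the double crossovers. Comparing them with the parentals, only the j allele has switched, so j is the middle locus and the order is c – j – v.
Crossovers in the c–j interval produce the single-crossover classes V J c and v j C (208 + 228 = 436) plus the double crossovers (65).
RF(c–j) = (436 + 65) / 2120 = 501/2120 = 0.2363 → 23.6 map units.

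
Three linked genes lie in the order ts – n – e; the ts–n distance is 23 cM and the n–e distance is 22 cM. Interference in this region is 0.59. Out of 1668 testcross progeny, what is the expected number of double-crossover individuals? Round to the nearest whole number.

35

Map distances give recombination frequencies of 0.230 and 0.220 for the two intervals.
With interference 0.59 (so coincidence = 0.41), expected double-crossover frequency = 0.230 × 0.220 × 0.41 = 0.02075.
Expected number = 0.02075 × 1668 = 34.60 ≈ 35.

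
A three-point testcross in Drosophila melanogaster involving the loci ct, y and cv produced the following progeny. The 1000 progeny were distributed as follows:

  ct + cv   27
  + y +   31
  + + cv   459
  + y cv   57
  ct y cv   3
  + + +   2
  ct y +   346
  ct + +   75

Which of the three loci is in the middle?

cv

The two most frequent reciprocal classes, ct y + and + + cv, are the parental types, so the F1 was ct y + / + + cv.
The two rarest classes, ct y cv and + + +, are the double crossovers. Comparing them with the parentals, only the cv allele has switched, so cv is the middle locus and the order is ct – cv – y.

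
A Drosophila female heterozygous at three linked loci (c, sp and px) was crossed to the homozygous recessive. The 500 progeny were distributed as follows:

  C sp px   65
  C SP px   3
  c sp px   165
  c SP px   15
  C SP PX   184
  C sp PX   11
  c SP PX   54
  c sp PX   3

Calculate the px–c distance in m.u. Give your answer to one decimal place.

The two most frequent reciprocal classes, C SP PX and c sp px, are the parental types, so the F1 was C SP PX / c sp px.
The two rarest classes, C SP px and c sp PX, are the double crossovers. Comparing them with the parentals, only the px allele has switched, so px is the middle locus and the order is c – px – sp.
Crossovers in the c–px interval produce the single-crossover classes c SP PX and C sp px (54 + 65 = 119) plus the double crossovers (6).
RF(c–px) = (119 + 6) / 500 = 125/500 = 0.2500 → 25.0 m.u.

25.0 m.u.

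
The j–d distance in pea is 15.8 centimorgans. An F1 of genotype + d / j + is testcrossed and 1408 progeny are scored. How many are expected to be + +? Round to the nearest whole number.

111

A map distance of 15.8 centimorgans corresponds to a recombination frequency of 0.158.
The F1 is + d / j +, so + + is a recombinant gamete class with expected frequency r/2 = 0.158/2 = 0.0790.
Expected number = 0.0790 × 1408 = 111.23 ≈ 111.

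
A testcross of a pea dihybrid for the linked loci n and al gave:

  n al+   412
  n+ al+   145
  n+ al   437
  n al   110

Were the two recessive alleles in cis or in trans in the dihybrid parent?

The two most frequent classes are n+ al (437) and n al+ (412); these are the parental (non-recombinant) types.
So the F1 carried n+ al on one chromosome and n al+ on the other — the recessive alleles are on opposite chromosomes (trans / repulsion).

trans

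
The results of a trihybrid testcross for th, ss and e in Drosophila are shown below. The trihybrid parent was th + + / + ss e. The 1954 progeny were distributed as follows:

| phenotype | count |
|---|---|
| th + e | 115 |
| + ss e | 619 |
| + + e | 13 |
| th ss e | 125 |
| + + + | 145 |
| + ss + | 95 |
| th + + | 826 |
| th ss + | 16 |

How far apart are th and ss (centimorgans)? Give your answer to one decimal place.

The two rarest classes, th ss + and + + e, are the double crossovers. Comparing them with the parentals, only the ss allele has switched, so ss is the middle locus and the order is th – ss – e.
Crossovers in the th–ss interval produce the single-crossover classes + + + and th ss e (145 + 125 = 270) plus the double crossovers (29).
RF(th–ss) = (270 + 29) / 1954 = 299/1954 = 0.1530 → 15.3 centimorgans.

15.3 centimorgans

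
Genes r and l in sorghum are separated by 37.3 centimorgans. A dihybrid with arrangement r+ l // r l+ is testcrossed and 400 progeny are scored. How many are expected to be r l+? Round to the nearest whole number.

125

A map distance of 37.3 centimorgans corresponds to a recombination frequency of 0.373.
The F1 is r+ l / r l+, so r l+ is a parental gamete class with expected frequency (1 − r)/2 = 0.627/2 = 0.3135.
Expected number = 0.3135 × 400 = 125.40 ≈ 125.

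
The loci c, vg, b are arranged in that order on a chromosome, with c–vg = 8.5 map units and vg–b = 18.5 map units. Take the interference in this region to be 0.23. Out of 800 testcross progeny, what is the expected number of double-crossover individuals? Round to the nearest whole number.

10

Map distances give recombination frequencies of 0.085 and 0.185 for the two intervals.
With interference 0.23 (so coincidence = 0.77), expected double-crossover frequency = 0.085 × 0.185 × 0.77 = 0.01211.
Expected number = 0.01211 × 800 = 9.69 ≈ 10.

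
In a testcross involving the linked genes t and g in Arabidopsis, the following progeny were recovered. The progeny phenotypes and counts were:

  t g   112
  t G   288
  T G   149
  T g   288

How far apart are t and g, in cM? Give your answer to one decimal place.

31.2 cM

The two most frequent classes, T g (288) and t G (288), are the parental types, so the F1 was T g / t G.
The recombinant classes are T G and t g: 149 + 112 = 261.
Recombination frequency = 261/837 = 0.3118 ≈ 31.2%, i.e. 31.2 cM.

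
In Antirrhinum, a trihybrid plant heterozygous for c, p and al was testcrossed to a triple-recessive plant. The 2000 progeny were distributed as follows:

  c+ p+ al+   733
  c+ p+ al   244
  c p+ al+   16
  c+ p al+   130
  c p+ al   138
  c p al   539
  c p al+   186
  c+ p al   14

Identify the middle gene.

The two most frequent reciprocal classes, c+ p+ al+ and c p al, are the parental types, so the F1 was c+ p+ al+ / c p al.
The two rarest classes, c p+ al+ and c+ p al, are the double crossovers. Comparing them with the parentals, only the c allele has switched, so c is the middle locus and the order is p – c – al.

c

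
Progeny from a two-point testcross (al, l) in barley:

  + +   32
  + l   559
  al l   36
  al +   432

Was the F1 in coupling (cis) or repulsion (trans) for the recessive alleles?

trans

The two most frequent classes are + l (559) and al + (432); these are the parental (non-recombinant) types.
So the F1 carried + l on one chromosome and al + on the other — the recessive alleles are on opposite chromosomes (trans / repulsion).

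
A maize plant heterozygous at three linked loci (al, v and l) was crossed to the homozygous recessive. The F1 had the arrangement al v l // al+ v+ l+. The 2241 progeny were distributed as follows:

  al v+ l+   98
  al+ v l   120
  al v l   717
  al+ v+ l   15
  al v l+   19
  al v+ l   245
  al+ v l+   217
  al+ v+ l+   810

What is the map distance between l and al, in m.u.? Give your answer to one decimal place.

The two rarest classes, al v l+ and al+ v+ l, are the double crossovers. Comparing them with the parentals, only the l allele has switched, so l is the middle locus and the order is v – l – al.
Crossovers in the l–al interval produce the single-crossover classes al+ v l and al v+ l+ (120 + 98 = 218) plus the double crossovers (34).
RF(l–al) = (218 + 34) / 2241 = 252/2241 = 0.1124 → 11.2 m.u.

11.2 m.u.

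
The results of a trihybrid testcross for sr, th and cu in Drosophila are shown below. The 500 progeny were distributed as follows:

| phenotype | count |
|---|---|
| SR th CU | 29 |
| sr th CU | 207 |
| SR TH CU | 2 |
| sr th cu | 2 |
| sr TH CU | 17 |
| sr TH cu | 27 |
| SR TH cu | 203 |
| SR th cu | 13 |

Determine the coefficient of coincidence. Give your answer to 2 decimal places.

The two most frequent reciprocal classes, sr th CU and SR TH cu, are the parental types, so the F1 was sr th CU / SR TH cu.
The two rarest classes, sr th cu and SR TH CU, are the double crossovers. Comparing them with the parentals, only the cu allele has switched, so cu is the middle locus and the order is sr – cu – th.
sr–cu: (56 + 4)/500 = 0.1200; cu–th: (30 + 4)/500 = 0.0680.
Expected DCO frequency = 0.1200 × 0.0680 ≈ 0.00816; observed = 4/500 ≈ 0.00800.
Coefficient of coincidence = 0.00800/0.00816 ≈ 0.98.

0.98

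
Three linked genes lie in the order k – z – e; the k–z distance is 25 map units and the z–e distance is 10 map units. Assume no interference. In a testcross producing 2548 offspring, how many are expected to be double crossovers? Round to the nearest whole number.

Map distances give recombination frequencies of 0.250 and 0.100 for the two intervals.
With no interference, expected double-crossover frequency = 0.250 × 0.100 = 0.02500.
Expected number = 0.02500 × 2548 = 63.70 ≈ 64.

64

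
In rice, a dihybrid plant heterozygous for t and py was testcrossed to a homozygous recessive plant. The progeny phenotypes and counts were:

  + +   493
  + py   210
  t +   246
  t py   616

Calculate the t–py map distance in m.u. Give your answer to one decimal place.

The two most frequent classes, + + (493) and t py (616), are the parental types, so the F1 was + + / t py.
The recombinant classes are + py and t +: 210 + 246 = 456.
Recombination frequency = 456/1565 = 0.2914 ≈ 29.1%, i.e. 29.1 m.u.

29.1 m.u.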